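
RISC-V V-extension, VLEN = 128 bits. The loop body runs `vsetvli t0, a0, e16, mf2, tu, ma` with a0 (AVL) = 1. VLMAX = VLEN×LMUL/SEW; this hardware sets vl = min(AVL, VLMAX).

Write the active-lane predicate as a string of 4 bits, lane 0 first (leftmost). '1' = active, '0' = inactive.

VLMAX = VLEN×LMUL/SEW = 128×1/2/16 = 4
vl = min(AVL, VLMAX) = min(1, 4) = 1
bits (lane 0 leftmost): 1000

predicate = 1000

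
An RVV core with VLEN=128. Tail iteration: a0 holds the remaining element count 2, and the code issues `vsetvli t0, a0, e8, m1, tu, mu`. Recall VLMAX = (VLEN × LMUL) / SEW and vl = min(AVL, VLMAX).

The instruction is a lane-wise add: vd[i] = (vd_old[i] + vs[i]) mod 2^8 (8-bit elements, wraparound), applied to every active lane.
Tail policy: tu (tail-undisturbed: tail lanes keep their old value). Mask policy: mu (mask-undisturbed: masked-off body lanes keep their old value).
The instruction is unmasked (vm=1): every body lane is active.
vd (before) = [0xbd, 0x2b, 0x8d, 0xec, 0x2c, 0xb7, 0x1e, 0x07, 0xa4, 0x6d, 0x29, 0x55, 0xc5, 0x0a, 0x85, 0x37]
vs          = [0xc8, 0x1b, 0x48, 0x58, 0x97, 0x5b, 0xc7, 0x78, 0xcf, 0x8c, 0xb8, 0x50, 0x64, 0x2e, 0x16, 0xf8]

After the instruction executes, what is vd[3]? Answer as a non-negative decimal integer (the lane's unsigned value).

vd[3] = 236

VLMAX = (128 × 1) / 8 = 16 lanes
AVL=2 ≤ VLMAX=16, so vl = 2
  i=0: add(0xbd,0xc8) → 133
  i=1: add(0x2b,0x1b) → 70
  i=2: tail/keep → 141
  i=3: tail/keep → 236
  i=4: tail/keep → 44
  i=5: tail/keep → 183
  i=6: tail/keep → 30
  i=7: tail/keep → 7
  i=8: tail/keep → 164
  i=9: tail/keep → 109
  i=10: tail/keep → 41
  i=11: tail/keep → 85
  i=12: tail/keep → 197
  i=13: tail/keep → 10
  i=14: tail/keep → 133
  i=15: tail/keep → 55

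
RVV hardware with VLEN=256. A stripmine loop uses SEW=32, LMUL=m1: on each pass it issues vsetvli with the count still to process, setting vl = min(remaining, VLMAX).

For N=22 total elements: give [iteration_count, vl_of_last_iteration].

[iterations, last_vl] = [3, 6]

lanes per group: 256·1/32 = 8
N=22: ⌈22/8⌉ = 3 iters; last vl = 22 − 2×8 = 6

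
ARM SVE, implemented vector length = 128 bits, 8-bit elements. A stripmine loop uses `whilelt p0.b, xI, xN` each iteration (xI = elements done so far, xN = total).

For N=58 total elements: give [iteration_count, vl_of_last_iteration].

[iterations, last_vl] = [4, 10]

128-bit reg / 8-bit elem → 16 lanes
iterations = ceil(58/16) = 4; final-pass vl = 10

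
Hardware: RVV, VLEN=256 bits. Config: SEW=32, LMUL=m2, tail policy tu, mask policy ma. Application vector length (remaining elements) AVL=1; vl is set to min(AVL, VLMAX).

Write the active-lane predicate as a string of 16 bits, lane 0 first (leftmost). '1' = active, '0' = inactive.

predicate = 1000000000000000

VLMAX = VLEN×LMUL/SEW = 256×2/32 = 16
vl = min(AVL, VLMAX) = min(1, 16) = 1
bits (lane 0 leftmost): 1000000000000000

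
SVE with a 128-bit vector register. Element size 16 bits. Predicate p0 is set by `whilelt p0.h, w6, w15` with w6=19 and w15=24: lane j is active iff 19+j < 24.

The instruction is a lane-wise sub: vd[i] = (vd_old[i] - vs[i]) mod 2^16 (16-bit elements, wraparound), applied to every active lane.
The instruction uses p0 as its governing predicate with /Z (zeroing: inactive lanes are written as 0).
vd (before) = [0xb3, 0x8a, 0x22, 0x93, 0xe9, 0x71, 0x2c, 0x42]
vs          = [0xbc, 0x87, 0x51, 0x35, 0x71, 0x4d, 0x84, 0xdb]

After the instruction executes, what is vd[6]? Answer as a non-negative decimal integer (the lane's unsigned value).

128-bit reg / 16-bit elem → 8 lanes
whilelt: lane j active iff 19+j < 24 → j < 5 → 5 active
  i=0: sub(0xb3,0xbc) → 65527
  i=1: sub(0x8a,0x87) → 3
  i=2: sub(0x22,0x51) → 65489
  i=3: sub(0x93,0x35) → 94
  i=4: sub(0xe9,0x71) → 120
  i=5: tail/zero → 0
  i=6: tail/zero → 0
  i=7: tail/zero → 0

vd[6] = 0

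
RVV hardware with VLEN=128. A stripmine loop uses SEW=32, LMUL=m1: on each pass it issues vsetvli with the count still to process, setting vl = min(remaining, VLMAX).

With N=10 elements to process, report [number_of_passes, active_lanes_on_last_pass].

VLMAX = (128 × 1) / 32 = 4 lanes
N=10: ⌈10/4⌉ = 3 iters; last vl = 10 − 2×4 = 2

[iterations, last_vl] = [3, 2]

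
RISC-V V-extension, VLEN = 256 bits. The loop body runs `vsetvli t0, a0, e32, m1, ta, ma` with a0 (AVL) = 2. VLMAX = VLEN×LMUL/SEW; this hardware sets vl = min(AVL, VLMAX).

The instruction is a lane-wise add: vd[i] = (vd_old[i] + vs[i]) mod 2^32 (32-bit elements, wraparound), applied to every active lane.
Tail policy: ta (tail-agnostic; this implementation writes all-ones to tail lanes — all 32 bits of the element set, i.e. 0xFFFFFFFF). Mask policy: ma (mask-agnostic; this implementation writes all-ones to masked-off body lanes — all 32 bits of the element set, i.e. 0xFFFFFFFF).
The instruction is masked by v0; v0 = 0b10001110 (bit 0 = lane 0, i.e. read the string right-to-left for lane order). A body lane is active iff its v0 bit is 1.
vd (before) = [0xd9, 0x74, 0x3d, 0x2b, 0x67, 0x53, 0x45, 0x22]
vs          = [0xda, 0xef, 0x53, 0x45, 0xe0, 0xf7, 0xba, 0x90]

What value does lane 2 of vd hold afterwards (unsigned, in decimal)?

vd[2] = 4294967295

VLMAX = (256 × 1) / 32 = 8 lanes
vl ← min(2, 8) = 2
lane  0: mask-off/ones ⇒ 0xffffffff
lane  1: add(0x74,0xef) ⇒ 0x163
lane  2: tail/ones ⇒ 0xffffffff
lane  3: tail/ones ⇒ 0xffffffff
lane  4: tail/ones ⇒ 0xffffffff
lane  5: tail/ones ⇒ 0xffffffff
lane  6: tail/ones ⇒ 0xffffffff
lane  7: tail/ones ⇒ 0xffffffff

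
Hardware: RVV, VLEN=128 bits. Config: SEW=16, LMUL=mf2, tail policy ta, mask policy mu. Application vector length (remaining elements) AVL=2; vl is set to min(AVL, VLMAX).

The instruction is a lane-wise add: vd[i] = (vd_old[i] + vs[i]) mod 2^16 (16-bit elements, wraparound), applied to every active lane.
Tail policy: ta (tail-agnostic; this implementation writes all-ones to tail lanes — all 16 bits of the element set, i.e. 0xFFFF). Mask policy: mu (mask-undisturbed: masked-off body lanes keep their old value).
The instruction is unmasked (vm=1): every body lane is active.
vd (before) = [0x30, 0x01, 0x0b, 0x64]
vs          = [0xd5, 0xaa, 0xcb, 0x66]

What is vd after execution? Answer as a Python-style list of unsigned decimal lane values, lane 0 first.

lanes per group: 128·1/2/16 = 4
vl = min(AVL, VLMAX) = min(2, 4) = 2
  i=0: add(0x30,0xd5) → 261
  i=1: add(0x01,0xaa) → 171
  i=2: tail/ones → 65535
  i=3: tail/ones → 65535

vd = [261, 171, 65535, 65535]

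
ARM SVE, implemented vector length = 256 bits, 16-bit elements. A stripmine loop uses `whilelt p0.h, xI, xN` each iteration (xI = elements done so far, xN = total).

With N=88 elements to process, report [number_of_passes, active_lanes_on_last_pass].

256-bit reg / 16-bit elem → 16 lanes
iterations = ceil(88/16) = 6; final-pass vl = 8

[iterations, last_vl] = [6, 8]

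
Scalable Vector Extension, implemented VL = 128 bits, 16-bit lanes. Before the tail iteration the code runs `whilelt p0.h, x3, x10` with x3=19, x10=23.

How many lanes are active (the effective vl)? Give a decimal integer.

lane count: 128 div 16 = 8
p0[j] = (19+j < 23); true for j=0..3 → 4 lanes set

vl = 4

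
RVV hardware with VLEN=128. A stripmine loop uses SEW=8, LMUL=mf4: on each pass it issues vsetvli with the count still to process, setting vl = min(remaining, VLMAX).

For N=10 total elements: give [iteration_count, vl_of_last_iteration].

VLMAX = VLEN×LMUL/SEW = 128×1/4/8 = 4
N=10: ⌈10/4⌉ = 3 iters; last vl = 10 − 2×4 = 2

[iterations, last_vl] = [3, 2]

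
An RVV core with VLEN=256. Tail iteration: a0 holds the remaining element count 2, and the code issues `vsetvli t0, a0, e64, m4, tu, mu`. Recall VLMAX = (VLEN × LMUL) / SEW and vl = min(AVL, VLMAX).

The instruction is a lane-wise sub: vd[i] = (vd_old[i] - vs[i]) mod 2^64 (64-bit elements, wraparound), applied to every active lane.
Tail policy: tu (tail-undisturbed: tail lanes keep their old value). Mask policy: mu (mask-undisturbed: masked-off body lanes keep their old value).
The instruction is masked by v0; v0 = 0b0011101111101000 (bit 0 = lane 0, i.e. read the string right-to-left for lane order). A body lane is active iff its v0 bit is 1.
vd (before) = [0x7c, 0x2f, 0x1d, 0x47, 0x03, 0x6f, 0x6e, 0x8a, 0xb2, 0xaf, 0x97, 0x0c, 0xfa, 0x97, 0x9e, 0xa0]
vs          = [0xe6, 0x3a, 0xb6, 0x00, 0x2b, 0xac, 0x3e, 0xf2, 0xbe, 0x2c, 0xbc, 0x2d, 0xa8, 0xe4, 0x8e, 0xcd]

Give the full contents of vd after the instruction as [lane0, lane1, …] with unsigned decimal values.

vd = [124, 47, 29, 71, 3, 111, 110, 138, 178, 175, 151, 12, 250, 151, 158, 160]

VLMAX = VLEN×LMUL/SEW = 256×4/64 = 16
AVL=2 ≤ VLMAX=16, so vl = 2
vd[0] mask-off/keep -> 0x7c
vd[1] mask-off/keep -> 0x2f
vd[2] tail/keep -> 0x1d
vd[3] tail/keep -> 0x47
vd[4] tail/keep -> 0x03
vd[5] tail/keep -> 0x6f
vd[6] tail/keep -> 0x6e
vd[7] tail/keep -> 0x8a
vd[8] tail/keep -> 0xb2
vd[9] tail/keep -> 0xaf
vd[10] tail/keep -> 0x97
vd[11] tail/keep -> 0x0c
vd[12] tail/keep -> 0xfa
vd[13] tail/keep -> 0x97
vd[14] tail/keep -> 0x9e
vd[15] tail/keep -> 0xa0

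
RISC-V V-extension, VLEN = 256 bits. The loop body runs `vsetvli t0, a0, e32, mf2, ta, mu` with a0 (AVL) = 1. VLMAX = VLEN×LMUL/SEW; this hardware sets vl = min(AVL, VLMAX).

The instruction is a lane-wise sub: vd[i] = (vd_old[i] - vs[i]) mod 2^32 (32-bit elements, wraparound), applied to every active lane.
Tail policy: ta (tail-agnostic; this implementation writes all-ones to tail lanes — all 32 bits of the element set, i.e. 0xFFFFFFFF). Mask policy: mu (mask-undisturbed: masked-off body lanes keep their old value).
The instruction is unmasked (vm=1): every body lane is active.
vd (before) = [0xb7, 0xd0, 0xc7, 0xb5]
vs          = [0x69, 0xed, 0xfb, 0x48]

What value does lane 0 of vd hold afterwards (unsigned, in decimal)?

vd[0] = 78

VLMAX = VLEN×LMUL/SEW = 256×1/2/32 = 4
vl = min(AVL, VLMAX) = min(1, 4) = 1
lane  0: sub(0xb7,0x69) ⇒ 0x4e
lane  1: tail/ones ⇒ 0xffffffff
lane  2: tail/ones ⇒ 0xffffffff
lane  3: tail/ones ⇒ 0xffffffff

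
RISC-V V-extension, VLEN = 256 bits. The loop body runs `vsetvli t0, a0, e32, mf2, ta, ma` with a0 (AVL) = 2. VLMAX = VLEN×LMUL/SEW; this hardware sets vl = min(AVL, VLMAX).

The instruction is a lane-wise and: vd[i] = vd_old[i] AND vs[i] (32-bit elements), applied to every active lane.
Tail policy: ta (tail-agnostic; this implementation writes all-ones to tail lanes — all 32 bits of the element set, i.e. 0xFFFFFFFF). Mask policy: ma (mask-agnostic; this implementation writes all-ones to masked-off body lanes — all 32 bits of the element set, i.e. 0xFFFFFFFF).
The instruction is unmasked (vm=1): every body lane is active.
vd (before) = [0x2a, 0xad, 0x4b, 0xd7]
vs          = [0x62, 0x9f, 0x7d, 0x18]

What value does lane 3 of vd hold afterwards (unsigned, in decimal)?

VLMAX = (256 × 1/2) / 32 = 4 lanes
vl ← min(2, 4) = 2
  i=0: and(0x2a,0x62) → 34
  i=1: and(0xad,0x9f) → 141
  i=2: tail/ones → 4294967295
  i=3: tail/ones → 4294967295

vd[3] = 4294967295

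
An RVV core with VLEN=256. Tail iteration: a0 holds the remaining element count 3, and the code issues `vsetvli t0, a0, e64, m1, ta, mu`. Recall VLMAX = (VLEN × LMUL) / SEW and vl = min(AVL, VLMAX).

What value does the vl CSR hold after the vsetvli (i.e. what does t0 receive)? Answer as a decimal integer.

VLMAX = VLEN×LMUL/SEW = 256×1/64 = 4
AVL=3 ≤ VLMAX=4, so vl = 3

vl = 3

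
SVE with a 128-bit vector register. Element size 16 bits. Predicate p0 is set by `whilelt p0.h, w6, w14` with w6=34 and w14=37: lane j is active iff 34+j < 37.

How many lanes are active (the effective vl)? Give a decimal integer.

vl = 3

lane count: 128 div 16 = 8
p0[j] = (34+j < 37); true for j=0..2 → 3 lanes set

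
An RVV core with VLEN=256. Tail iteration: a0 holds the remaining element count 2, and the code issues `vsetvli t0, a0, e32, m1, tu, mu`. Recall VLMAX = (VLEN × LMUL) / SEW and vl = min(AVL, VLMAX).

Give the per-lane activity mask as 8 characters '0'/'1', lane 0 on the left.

predicate = 11000000

VLMAX = (256 × 1) / 32 = 8 lanes
vl ← min(2, 8) = 2
bits (lane 0 leftmost): 11000000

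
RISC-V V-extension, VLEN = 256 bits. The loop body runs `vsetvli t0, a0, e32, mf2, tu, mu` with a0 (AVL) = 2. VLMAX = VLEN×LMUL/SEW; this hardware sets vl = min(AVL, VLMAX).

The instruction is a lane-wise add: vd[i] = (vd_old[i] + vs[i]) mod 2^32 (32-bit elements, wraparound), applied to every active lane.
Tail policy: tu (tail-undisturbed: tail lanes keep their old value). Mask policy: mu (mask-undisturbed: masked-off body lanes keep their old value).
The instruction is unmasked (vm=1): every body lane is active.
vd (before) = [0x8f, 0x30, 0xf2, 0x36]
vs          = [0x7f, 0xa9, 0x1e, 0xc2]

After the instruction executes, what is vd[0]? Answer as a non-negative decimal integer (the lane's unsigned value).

vd[0] = 270

VLMAX = (256 × 1/2) / 32 = 4 lanes
vl ← min(2, 4) = 2
vd[0] add(0x8f,0x7f) -> 0x10e
vd[1] add(0x30,0xa9) -> 0xd9
vd[2] tail/keep -> 0xf2
vd[3] tail/keep -> 0x36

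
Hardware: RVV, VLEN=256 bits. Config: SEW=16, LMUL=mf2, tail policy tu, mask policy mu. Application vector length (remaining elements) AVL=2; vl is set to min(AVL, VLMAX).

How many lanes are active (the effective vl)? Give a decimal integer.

vl = 2

VLMAX = VLEN×LMUL/SEW = 256×1/2/16 = 8
AVL=2 ≤ VLMAX=8, so vl = 2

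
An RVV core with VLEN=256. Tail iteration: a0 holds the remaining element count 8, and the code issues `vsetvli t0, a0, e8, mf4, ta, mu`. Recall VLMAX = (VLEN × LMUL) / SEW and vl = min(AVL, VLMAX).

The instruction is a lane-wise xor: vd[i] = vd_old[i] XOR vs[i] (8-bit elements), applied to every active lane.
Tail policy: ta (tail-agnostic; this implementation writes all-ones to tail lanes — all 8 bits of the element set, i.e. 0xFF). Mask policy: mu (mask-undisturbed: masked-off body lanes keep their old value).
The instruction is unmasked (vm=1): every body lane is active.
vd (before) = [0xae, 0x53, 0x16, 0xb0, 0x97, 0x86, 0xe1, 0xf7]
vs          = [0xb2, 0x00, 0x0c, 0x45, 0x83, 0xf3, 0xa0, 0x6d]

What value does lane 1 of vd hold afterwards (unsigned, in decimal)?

vd[1] = 83

VLMAX = (256 × 1/4) / 8 = 8 lanes
AVL=8 ≤ VLMAX=8, so vl = 8
lane  0: xor(0xae,0xb2) ⇒ 0x1c
lane  1: xor(0x53,0x00) ⇒ 0x53
lane  2: xor(0x16,0x0c) ⇒ 0x1a
lane  3: xor(0xb0,0x45) ⇒ 0xf5
lane  4: xor(0x97,0x83) ⇒ 0x14
lane  5: xor(0x86,0xf3) ⇒ 0x75
lane  6: xor(0xe1,0xa0) ⇒ 0x41
lane  7: xor(0xf7,0x6d) ⇒ 0x9a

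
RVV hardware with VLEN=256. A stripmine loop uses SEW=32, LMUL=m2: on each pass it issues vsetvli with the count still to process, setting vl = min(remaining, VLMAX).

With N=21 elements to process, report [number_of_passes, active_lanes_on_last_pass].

[iterations, last_vl] = [2, 5]

VLMAX = VLEN×LMUL/SEW = 256×2/32 = 16
21 elements at 16/iter → 2 passes, remainder 5 on the last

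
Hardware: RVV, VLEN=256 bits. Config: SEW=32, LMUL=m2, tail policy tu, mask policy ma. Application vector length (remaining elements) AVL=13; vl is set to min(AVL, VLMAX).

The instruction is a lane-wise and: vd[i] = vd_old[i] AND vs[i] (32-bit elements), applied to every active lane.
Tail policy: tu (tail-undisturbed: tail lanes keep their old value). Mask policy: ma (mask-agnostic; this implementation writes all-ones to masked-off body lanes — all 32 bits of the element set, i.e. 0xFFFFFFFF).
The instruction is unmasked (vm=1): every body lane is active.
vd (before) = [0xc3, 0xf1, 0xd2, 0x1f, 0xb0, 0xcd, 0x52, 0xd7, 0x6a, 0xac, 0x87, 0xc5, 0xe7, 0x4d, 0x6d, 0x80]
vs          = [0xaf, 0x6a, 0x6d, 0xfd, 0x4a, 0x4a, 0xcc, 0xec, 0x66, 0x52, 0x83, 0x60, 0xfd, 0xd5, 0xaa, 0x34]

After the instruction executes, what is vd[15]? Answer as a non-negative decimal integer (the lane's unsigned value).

vd[15] = 128

VLMAX = VLEN×LMUL/SEW = 256×2/32 = 16
vl ← min(13, 16) = 13
vd[0] and(0xc3,0xaf) -> 0x83
vd[1] and(0xf1,0x6a) -> 0x60
vd[2] and(0xd2,0x6d) -> 0x40
vd[3] and(0x1f,0xfd) -> 0x1d
vd[4] and(0xb0,0x4a) -> 0x00
vd[5] and(0xcd,0x4a) -> 0x48
vd[6] and(0x52,0xcc) -> 0x40
vd[7] and(0xd7,0xec) -> 0xc4
vd[8] and(0x6a,0x66) -> 0x62
vd[9] and(0xac,0x52) -> 0x00
vd[10] and(0x87,0x83) -> 0x83
vd[11] and(0xc5,0x60) -> 0x40
vd[12] and(0xe7,0xfd) -> 0xe5
vd[13] tail/keep -> 0x4d
vd[14] tail/keep -> 0x6d
vd[15] tail/keep -> 0x80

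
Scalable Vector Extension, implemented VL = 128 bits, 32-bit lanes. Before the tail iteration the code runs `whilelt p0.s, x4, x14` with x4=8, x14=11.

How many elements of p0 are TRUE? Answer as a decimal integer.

vl = 3

lane count: 128 div 32 = 4
active while 8+j < 11, i.e. j ∈ [0,3) capped at 4 ⇒ 3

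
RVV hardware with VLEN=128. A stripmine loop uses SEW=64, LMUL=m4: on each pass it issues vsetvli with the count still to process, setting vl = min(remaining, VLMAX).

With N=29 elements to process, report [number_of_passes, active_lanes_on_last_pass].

[iterations, last_vl] = [4, 5]

VLMAX = (128 × 4) / 64 = 8 lanes
iterations = ceil(29/8) = 4; final-pass vl = 5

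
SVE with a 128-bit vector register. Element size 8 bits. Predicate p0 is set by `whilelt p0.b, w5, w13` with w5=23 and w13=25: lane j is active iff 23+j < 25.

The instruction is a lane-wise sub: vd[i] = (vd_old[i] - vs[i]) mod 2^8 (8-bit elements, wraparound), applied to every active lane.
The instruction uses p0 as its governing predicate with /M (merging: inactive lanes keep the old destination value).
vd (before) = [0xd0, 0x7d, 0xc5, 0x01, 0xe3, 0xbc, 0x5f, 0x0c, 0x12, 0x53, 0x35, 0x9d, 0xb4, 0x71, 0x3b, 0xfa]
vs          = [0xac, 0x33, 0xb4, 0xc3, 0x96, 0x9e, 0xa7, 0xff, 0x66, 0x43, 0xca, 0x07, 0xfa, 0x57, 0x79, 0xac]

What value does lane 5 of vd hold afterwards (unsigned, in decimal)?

vd[5] = 188

lane count: 128 div 8 = 16
p0[j] = (23+j < 25); true for j=0..1 → 2 lanes set
lane  0: sub(0xd0,0xac) ⇒ 0x24
lane  1: sub(0x7d,0x33) ⇒ 0x4a
lane  2: tail/keep ⇒ 0xc5
lane  3: tail/keep ⇒ 0x01
lane  4: tail/keep ⇒ 0xe3
lane  5: tail/keep ⇒ 0xbc
lane  6: tail/keep ⇒ 0x5f
lane  7: tail/keep ⇒ 0x0c
lane  8: tail/keep ⇒ 0x12
lane  9: tail/keep ⇒ 0x53
lane 10: tail/keep ⇒ 0x35
lane 11: tail/keep ⇒ 0x9d
lane 12: tail/keep ⇒ 0xb4
lane 13: tail/keep ⇒ 0x71
lane 14: tail/keep ⇒ 0x3b
lane 15: tail/keep ⇒ 0xfa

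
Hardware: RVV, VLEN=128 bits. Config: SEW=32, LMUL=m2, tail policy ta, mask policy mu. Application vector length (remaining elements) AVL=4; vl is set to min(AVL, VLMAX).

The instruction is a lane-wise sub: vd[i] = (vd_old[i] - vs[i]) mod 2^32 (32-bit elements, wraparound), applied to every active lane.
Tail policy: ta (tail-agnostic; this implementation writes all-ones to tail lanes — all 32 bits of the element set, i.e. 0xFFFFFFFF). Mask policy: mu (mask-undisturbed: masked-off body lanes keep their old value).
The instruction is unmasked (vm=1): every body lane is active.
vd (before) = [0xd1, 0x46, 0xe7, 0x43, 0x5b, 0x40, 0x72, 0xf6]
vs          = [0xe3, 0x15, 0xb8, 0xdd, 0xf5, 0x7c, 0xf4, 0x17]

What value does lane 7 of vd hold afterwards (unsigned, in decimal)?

vd[7] = 4294967295

VLMAX = (128 × 2) / 32 = 8 lanes
vl ← min(4, 8) = 4
vd[0] sub(0xd1,0xe3) -> 0xffffffee
vd[1] sub(0x46,0x15) -> 0x31
vd[2] sub(0xe7,0xb8) -> 0x2f
vd[3] sub(0x43,0xdd) -> 0xffffff66
vd[4] tail/ones -> 0xffffffff
vd[5] tail/ones -> 0xffffffff
vd[6] tail/ones -> 0xffffffff
vd[7] tail/ones -> 0xffffffff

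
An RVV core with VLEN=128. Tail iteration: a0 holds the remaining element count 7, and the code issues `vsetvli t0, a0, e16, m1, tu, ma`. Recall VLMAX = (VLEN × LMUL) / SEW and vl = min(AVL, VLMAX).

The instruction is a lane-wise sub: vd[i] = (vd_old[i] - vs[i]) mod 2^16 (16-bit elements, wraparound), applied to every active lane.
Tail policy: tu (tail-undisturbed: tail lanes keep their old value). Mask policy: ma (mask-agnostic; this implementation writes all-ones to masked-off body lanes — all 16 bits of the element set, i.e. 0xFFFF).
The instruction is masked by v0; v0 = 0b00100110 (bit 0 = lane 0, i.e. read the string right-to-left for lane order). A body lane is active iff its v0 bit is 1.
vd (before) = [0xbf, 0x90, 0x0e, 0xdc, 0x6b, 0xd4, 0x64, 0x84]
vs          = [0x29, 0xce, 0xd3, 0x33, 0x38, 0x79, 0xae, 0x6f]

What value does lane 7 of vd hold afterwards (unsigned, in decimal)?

vd[7] = 132

VLMAX = (128 × 1) / 16 = 8 lanes
vl ← min(7, 8) = 7
  i=0: mask-off/ones → 65535
  i=1: sub(0x90,0xce) → 65474
  i=2: sub(0x0e,0xd3) → 65339
  i=3: mask-off/ones → 65535
  i=4: mask-off/ones → 65535
  i=5: sub(0xd4,0x79) → 91
  i=6: mask-off/ones → 65535
  i=7: tail/keep → 132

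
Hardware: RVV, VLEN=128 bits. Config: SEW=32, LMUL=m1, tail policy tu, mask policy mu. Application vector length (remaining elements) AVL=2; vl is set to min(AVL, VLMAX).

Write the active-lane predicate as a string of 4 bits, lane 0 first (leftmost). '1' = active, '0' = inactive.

predicate = 1100

VLMAX = VLEN×LMUL/SEW = 128×1/32 = 4
vl ← min(2, 4) = 2
bits (lane 0 leftmost): 1100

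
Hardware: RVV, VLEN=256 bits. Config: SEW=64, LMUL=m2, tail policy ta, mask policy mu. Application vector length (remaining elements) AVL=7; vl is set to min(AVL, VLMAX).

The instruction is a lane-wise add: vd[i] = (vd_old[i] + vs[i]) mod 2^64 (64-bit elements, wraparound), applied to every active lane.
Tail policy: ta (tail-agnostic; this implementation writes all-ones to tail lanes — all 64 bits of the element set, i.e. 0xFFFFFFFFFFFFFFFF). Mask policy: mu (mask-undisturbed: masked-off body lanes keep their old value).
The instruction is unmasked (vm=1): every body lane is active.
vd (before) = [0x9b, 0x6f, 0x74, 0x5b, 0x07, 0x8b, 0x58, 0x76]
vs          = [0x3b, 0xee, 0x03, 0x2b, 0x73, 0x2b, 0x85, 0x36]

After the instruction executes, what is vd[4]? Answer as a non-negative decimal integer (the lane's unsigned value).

VLMAX = VLEN×LMUL/SEW = 256×2/64 = 8
vl ← min(7, 8) = 7
[0] add(0x9b,0x3b) = 0xd6
[1] add(0x6f,0xee) = 0x15d
[2] add(0x74,0x03) = 0x77
[3] add(0x5b,0x2b) = 0x86
[4] add(0x07,0x73) = 0x7a
[5] add(0x8b,0x2b) = 0xb6
[6] add(0x58,0x85) = 0xdd
[7] tail/ones = 0xffffffffffffffff

vd[4] = 122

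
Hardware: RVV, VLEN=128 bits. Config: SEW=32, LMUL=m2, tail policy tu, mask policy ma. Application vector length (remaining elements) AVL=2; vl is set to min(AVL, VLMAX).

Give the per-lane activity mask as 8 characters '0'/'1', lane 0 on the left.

predicate = 11000000

VLMAX = (128 × 2) / 32 = 8 lanes
AVL=2 ≤ VLMAX=8, so vl = 2
bits (lane 0 leftmost): 11000000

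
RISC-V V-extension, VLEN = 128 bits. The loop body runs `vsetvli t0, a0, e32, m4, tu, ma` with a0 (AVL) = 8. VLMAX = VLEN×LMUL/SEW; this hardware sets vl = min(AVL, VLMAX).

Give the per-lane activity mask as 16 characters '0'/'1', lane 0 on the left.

predicate = 1111111100000000

VLMAX = (128 × 4) / 32 = 16 lanes
AVL=8 ≤ VLMAX=16, so vl = 8
bits (lane 0 leftmost): 1111111100000000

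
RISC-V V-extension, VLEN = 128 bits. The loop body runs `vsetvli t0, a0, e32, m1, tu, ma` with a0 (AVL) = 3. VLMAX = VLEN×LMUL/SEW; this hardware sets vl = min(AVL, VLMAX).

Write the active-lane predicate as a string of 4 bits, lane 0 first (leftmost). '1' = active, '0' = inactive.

VLMAX = (128 × 1) / 32 = 4 lanes
vl = min(AVL, VLMAX) = min(3, 4) = 3
bits (lane 0 leftmost): 1110

predicate = 1110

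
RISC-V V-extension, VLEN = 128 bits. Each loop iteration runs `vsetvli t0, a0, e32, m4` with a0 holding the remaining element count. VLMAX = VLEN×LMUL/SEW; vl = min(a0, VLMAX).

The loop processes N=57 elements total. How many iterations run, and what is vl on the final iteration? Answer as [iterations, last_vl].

VLMAX = (128 × 4) / 32 = 16 lanes
57 elements at 16/iter → 4 passes, remainder 9 on the last

[iterations, last_vl] = [4, 9]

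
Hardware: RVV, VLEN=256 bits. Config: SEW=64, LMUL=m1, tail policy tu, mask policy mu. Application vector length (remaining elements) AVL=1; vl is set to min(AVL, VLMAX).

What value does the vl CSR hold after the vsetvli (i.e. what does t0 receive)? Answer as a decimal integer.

vl = 1

VLMAX = VLEN×LMUL/SEW = 256×1/64 = 4
vl ← min(1, 4) = 1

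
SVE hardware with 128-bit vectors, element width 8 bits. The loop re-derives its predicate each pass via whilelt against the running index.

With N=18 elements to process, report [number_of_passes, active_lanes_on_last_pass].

[iterations, last_vl] = [2, 2]

128-bit reg / 8-bit elem → 16 lanes
18 elements at 16/iter → 2 passes, remainder 2 on the last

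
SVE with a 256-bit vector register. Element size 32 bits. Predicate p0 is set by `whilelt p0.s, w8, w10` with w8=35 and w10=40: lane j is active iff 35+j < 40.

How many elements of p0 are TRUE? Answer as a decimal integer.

lane count: 256 div 32 = 8
p0[j] = (35+j < 40); true for j=0..4 → 5 lanes set

vl = 5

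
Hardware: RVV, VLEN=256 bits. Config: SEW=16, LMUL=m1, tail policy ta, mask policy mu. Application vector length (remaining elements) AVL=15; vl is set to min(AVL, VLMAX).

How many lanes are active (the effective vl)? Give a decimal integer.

vl = 15

VLMAX = VLEN×LMUL/SEW = 256×1/16 = 16
vl ← min(15, 16) = 15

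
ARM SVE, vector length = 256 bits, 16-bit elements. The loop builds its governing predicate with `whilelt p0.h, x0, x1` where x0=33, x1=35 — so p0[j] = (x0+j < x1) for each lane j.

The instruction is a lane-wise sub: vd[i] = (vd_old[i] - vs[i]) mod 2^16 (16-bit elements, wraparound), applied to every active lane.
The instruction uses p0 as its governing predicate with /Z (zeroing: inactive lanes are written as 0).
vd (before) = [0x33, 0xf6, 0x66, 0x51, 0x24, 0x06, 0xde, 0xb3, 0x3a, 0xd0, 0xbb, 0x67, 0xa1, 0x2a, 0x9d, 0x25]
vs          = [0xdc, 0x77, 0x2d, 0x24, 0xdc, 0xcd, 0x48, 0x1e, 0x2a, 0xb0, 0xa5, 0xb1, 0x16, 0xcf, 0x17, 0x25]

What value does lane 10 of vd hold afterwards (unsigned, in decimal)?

lane count: 256 div 16 = 16
active while 33+j < 35, i.e. j ∈ [0,2) capped at 16 ⇒ 2
vd[0] sub(0x33,0xdc) -> 0xff57
vd[1] sub(0xf6,0x77) -> 0x7f
vd[2] tail/zero -> 0x00
vd[3] tail/zero -> 0x00
vd[4] tail/zero -> 0x00
vd[5] tail/zero -> 0x00
vd[6] tail/zero -> 0x00
vd[7] tail/zero -> 0x00
vd[8] tail/zero -> 0x00
vd[9] tail/zero -> 0x00
vd[10] tail/zero -> 0x00
vd[11] tail/zero -> 0x00
vd[12] tail/zero -> 0x00
vd[13] tail/zero -> 0x00
vd[14] tail/zero -> 0x00
vd[15] tail/zero -> 0x00

vd[10] = 0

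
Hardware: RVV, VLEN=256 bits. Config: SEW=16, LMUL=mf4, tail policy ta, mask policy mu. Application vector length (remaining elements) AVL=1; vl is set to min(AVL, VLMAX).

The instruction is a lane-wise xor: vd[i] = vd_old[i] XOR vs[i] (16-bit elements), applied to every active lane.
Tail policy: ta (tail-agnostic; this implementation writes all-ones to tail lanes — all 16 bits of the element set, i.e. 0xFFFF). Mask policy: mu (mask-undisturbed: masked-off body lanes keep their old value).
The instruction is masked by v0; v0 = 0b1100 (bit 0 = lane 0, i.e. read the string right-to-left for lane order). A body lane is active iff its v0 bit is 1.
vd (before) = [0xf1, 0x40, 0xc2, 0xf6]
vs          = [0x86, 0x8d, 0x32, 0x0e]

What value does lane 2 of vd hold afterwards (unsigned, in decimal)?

VLMAX = (256 × 1/4) / 16 = 4 lanes
AVL=1 ≤ VLMAX=4, so vl = 1
  i=0: mask-off/keep → 241
  i=1: tail/ones → 65535
  i=2: tail/ones → 65535
  i=3: tail/ones → 65535

vd[2] = 65535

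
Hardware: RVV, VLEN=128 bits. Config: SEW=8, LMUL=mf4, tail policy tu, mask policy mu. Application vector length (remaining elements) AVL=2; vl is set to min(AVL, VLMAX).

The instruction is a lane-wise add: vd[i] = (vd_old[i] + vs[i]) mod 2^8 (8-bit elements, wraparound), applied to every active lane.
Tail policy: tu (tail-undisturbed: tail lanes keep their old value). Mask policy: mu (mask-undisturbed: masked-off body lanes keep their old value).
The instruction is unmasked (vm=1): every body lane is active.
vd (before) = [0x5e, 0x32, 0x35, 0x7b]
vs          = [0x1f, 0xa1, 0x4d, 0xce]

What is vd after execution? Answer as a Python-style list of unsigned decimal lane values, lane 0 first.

vd = [125, 211, 53, 123]

VLMAX = VLEN×LMUL/SEW = 128×1/4/8 = 4
vl = min(AVL, VLMAX) = min(2, 4) = 2
vd[0] add(0x5e,0x1f) -> 0x7d
vd[1] add(0x32,0xa1) -> 0xd3
vd[2] tail/keep -> 0x35
vd[3] tail/keep -> 0x7b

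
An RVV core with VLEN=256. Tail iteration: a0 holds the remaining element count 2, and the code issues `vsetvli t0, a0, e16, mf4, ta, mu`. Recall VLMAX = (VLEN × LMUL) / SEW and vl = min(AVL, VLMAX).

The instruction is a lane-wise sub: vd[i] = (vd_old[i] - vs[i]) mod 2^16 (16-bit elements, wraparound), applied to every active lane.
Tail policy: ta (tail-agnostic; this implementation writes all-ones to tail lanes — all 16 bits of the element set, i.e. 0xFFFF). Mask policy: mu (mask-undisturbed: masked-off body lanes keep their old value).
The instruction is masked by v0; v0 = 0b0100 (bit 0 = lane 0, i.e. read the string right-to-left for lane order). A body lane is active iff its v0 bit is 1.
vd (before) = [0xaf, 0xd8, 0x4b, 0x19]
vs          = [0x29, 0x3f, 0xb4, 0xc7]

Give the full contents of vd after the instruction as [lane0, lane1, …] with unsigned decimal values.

vd = [175, 216, 65535, 65535]

VLMAX = (256 × 1/4) / 16 = 4 lanes
AVL=2 ≤ VLMAX=4, so vl = 2
lane  0: mask-off/keep ⇒ 0xaf
lane  1: mask-off/keep ⇒ 0xd8
lane  2: tail/ones ⇒ 0xffff
lane  3: tail/ones ⇒ 0xffff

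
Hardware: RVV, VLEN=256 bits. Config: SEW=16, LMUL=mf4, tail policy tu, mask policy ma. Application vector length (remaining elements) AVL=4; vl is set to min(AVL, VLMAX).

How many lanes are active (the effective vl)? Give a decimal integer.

vl = 4

VLMAX = (256 × 1/4) / 16 = 4 lanes
vl = min(AVL, VLMAX) = min(4, 4) = 4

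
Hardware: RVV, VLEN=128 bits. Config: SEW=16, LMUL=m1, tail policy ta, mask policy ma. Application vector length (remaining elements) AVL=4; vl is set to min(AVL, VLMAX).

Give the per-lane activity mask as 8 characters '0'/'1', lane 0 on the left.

predicate = 11110000

VLMAX = VLEN×LMUL/SEW = 128×1/16 = 8
AVL=4 ≤ VLMAX=8, so vl = 4
bits (lane 0 leftmost): 11110000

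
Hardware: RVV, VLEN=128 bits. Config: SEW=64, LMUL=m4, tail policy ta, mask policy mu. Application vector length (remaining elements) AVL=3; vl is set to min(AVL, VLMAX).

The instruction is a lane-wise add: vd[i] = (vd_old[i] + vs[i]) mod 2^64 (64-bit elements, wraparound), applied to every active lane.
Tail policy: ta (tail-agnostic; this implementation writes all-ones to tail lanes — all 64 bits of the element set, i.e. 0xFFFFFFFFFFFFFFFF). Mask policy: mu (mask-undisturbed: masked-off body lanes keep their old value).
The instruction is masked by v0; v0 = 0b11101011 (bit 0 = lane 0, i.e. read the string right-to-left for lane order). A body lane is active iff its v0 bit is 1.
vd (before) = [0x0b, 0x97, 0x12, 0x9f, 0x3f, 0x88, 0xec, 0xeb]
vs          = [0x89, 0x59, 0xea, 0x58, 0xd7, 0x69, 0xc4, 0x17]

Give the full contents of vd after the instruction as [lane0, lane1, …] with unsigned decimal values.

lanes per group: 128·4/64 = 8
vl = min(AVL, VLMAX) = min(3, 8) = 3
vd[0] add(0x0b,0x89) -> 0x94
vd[1] add(0x97,0x59) -> 0xf0
vd[2] mask-off/keep -> 0x12
vd[3] tail/ones -> 0xffffffffffffffff
vd[4] tail/ones -> 0xffffffffffffffff
vd[5] tail/ones -> 0xffffffffffffffff
vd[6] tail/ones -> 0xffffffffffffffff
vd[7] tail/ones -> 0xffffffffffffffff

vd = [148, 240, 18, 18446744073709551615, 18446744073709551615, 18446744073709551615, 18446744073709551615, 18446744073709551615]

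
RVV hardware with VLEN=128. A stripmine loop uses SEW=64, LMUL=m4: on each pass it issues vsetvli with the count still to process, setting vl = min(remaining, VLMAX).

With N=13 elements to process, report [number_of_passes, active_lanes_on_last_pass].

[iterations, last_vl] = [2, 5]

VLMAX = VLEN×LMUL/SEW = 128×4/64 = 8
13 elements at 8/iter → 2 passes, remainder 5 on the last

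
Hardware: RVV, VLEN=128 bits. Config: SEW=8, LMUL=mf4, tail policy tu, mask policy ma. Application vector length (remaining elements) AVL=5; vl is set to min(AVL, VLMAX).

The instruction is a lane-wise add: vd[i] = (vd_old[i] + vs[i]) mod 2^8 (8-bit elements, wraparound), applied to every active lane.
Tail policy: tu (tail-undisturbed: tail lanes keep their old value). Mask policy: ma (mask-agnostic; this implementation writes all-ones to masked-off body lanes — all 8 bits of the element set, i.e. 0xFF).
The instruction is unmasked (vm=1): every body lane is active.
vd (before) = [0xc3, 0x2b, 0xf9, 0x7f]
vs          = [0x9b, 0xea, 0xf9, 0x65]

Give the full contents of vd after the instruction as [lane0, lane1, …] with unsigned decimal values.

VLMAX = VLEN×LMUL/SEW = 128×1/4/8 = 4
vl ← min(5, 4) = 4
[0] add(0xc3,0x9b) = 0x5e
[1] add(0x2b,0xea) = 0x15
[2] add(0xf9,0xf9) = 0xf2
[3] add(0x7f,0x65) = 0xe4

vd = [94, 21, 242, 228]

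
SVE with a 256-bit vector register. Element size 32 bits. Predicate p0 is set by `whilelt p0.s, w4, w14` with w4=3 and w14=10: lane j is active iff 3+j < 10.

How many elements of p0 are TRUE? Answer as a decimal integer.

vl = 7

register lanes = 256/32 = 8
active while 3+j < 10, i.e. j ∈ [0,7) capped at 8 ⇒ 7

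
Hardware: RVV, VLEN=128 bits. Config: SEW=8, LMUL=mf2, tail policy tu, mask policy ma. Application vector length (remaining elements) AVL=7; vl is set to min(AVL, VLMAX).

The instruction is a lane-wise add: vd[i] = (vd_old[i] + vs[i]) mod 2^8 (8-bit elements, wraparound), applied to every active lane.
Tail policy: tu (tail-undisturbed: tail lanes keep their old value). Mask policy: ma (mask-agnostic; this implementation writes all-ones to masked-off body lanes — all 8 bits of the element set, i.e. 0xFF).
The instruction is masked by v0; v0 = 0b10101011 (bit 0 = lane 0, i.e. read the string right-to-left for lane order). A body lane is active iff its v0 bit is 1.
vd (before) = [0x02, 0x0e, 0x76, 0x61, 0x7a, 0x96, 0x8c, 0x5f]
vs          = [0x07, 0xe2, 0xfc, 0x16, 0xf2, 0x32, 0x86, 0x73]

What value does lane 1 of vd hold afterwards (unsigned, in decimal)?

vd[1] = 240

lanes per group: 128·1/2/8 = 8
vl ← min(7, 8) = 7
  i=0: add(0x02,0x07) → 9
  i=1: add(0x0e,0xe2) → 240
  i=2: mask-off/ones → 255
  i=3: add(0x61,0x16) → 119
  i=4: mask-off/ones → 255
  i=5: add(0x96,0x32) → 200
  i=6: mask-off/ones → 255
  i=7: tail/keep → 95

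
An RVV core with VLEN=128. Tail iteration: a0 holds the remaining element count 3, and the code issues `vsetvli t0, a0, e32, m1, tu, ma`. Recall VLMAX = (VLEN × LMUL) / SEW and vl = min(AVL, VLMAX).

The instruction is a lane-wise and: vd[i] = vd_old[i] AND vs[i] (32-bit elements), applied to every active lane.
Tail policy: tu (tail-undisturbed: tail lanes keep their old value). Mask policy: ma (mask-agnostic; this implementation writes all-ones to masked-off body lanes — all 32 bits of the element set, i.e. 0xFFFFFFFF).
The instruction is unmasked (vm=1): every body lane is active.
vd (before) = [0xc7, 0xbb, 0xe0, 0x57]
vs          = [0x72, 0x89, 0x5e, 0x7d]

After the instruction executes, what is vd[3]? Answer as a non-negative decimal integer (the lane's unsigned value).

VLMAX = (128 × 1) / 32 = 4 lanes
AVL=3 ≤ VLMAX=4, so vl = 3
  i=0: and(0xc7,0x72) → 66
  i=1: and(0xbb,0x89) → 137
  i=2: and(0xe0,0x5e) → 64
  i=3: tail/keep → 87

vd[3] = 87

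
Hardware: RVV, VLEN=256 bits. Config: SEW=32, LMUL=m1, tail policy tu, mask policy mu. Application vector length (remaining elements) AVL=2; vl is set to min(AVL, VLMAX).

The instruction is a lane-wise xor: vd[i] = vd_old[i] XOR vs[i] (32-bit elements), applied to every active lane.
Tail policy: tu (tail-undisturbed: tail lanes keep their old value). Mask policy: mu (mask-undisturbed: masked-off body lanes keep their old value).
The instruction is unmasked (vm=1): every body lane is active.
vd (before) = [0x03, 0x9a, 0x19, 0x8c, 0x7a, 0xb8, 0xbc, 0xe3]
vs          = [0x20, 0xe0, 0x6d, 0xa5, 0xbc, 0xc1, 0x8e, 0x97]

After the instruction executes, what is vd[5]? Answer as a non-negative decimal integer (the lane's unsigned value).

VLMAX = VLEN×LMUL/SEW = 256×1/32 = 8
AVL=2 ≤ VLMAX=8, so vl = 2
lane  0: xor(0x03,0x20) ⇒ 0x23
lane  1: xor(0x9a,0xe0) ⇒ 0x7a
lane  2: tail/keep ⇒ 0x19
lane  3: tail/keep ⇒ 0x8c
lane  4: tail/keep ⇒ 0x7a
lane  5: tail/keep ⇒ 0xb8
lane  6: tail/keep ⇒ 0xbc
lane  7: tail/keep ⇒ 0xe3

vd[5] = 184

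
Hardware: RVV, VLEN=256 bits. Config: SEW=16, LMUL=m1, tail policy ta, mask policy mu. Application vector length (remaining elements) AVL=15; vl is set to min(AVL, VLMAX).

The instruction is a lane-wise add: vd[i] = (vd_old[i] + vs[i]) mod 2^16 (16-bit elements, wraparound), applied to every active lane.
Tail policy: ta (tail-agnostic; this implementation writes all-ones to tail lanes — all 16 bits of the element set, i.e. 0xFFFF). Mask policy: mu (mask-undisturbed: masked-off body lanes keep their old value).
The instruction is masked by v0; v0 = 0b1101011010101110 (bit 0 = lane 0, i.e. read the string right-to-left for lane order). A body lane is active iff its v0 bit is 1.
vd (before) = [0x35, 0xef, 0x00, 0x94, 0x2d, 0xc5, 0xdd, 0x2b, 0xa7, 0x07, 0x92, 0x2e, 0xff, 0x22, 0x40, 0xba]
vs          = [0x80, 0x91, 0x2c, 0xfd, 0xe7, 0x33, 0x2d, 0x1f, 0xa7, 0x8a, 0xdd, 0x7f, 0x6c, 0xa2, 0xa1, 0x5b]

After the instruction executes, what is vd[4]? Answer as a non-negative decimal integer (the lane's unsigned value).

VLMAX = VLEN×LMUL/SEW = 256×1/16 = 16
vl ← min(15, 16) = 15
vd[0] mask-off/keep -> 0x35
vd[1] add(0xef,0x91) -> 0x180
vd[2] add(0x00,0x2c) -> 0x2c
vd[3] add(0x94,0xfd) -> 0x191
vd[4] mask-off/keep -> 0x2d
vd[5] add(0xc5,0x33) -> 0xf8
vd[6] mask-off/keep -> 0xdd
vd[7] add(0x2b,0x1f) -> 0x4a
vd[8] mask-off/keep -> 0xa7
vd[9] add(0x07,0x8a) -> 0x91
vd[10] add(0x92,0xdd) -> 0x16f
vd[11] mask-off/keep -> 0x2e
vd[12] add(0xff,0x6c) -> 0x16b
vd[13] mask-off/keep -> 0x22
vd[14] add(0x40,0xa1) -> 0xe1
vd[15] tail/ones -> 0xffff

vd[4] = 45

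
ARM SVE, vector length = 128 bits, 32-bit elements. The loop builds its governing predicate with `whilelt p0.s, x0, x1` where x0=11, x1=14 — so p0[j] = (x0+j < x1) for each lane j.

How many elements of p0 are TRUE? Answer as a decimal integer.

vl = 3

register lanes = 128/32 = 4
p0[j] = (11+j < 14); true for j=0..2 → 3 lanes set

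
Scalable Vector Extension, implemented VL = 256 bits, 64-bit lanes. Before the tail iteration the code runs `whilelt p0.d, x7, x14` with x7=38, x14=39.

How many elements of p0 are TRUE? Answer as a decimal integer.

vl = 1

register lanes = 256/64 = 4
whilelt: lane j active iff 38+j < 39 → j < 1 → 1 active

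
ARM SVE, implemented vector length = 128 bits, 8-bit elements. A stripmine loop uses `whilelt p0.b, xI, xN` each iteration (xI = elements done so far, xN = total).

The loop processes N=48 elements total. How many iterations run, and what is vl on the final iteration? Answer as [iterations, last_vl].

register lanes = 128/8 = 16
48 elements at 16/iter → 3 passes, remainder 16 on the last

[iterations, last_vl] = [3, 16]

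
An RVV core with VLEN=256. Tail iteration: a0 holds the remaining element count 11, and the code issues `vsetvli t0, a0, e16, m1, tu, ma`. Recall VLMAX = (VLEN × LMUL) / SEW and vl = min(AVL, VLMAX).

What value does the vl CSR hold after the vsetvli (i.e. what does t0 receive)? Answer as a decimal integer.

vl = 11

VLMAX = VLEN×LMUL/SEW = 256×1/16 = 16
vl ← min(11, 16) = 11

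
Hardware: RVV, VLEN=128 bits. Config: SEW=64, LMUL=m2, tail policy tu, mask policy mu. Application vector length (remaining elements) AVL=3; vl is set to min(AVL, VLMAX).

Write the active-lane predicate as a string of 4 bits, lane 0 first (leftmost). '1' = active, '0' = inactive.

predicate = 1110

lanes per group: 128·2/64 = 4
vl ← min(3, 4) = 3
bits (lane 0 leftmost): 1110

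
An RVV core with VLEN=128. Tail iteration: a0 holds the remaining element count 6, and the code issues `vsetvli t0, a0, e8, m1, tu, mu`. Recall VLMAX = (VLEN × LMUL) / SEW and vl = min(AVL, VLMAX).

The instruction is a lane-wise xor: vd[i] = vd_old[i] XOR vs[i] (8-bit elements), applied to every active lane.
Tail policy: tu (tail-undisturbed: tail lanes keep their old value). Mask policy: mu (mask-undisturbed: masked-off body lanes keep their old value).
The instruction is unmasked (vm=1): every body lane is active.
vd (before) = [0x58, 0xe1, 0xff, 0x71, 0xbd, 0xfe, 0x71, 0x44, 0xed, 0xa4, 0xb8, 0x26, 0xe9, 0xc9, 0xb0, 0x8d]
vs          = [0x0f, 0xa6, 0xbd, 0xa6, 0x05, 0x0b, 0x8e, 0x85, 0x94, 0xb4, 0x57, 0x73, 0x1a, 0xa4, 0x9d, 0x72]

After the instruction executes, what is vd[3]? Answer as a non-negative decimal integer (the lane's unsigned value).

VLMAX = (128 × 1) / 8 = 16 lanes
AVL=6 ≤ VLMAX=16, so vl = 6
lane  0: xor(0x58,0x0f) ⇒ 0x57
lane  1: xor(0xe1,0xa6) ⇒ 0x47
lane  2: xor(0xff,0xbd) ⇒ 0x42
lane  3: xor(0x71,0xa6) ⇒ 0xd7
lane  4: xor(0xbd,0x05) ⇒ 0xb8
lane  5: xor(0xfe,0x0b) ⇒ 0xf5
lane  6: tail/keep ⇒ 0x71
lane  7: tail/keep ⇒ 0x44
lane  8: tail/keep ⇒ 0xed
lane  9: tail/keep ⇒ 0xa4
lane 10: tail/keep ⇒ 0xb8
lane 11: tail/keep ⇒ 0x26
lane 12: tail/keep ⇒ 0xe9
lane 13: tail/keep ⇒ 0xc9
lane 14: tail/keep ⇒ 0xb0
lane 15: tail/keep ⇒ 0x8d

vd[3] = 215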